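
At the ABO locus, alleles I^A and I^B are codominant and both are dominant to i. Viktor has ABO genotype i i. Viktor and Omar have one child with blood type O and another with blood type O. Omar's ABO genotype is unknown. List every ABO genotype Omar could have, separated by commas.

For each candidate genotype of Omar, check whether crossing it with i i can produce every observed child phenotype.
  I^A I^A → possible child types {A} ✗
  I^A I^B → possible child types {A, B} ✗
  I^A i → possible child types {O, A} ✓
  I^B I^B → possible child types {B} ✗
  I^B i → possible child types {O, B} ✓
  i i → possible child types {O} ✓

I^A i, I^B i, i i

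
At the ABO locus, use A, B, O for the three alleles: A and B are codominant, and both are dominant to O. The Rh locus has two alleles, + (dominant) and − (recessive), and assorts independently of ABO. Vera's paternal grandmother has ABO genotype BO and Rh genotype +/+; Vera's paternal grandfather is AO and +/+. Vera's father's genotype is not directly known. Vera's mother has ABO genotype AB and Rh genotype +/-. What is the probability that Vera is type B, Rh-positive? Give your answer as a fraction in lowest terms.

Vera's father's ABO genotype from BO × AO: 1/4 AB, 1/4 AO, 1/4 BO, 1/4 OO.
Crossing each possibility with the mother AB and summing P(type B): 1/4·1/4 + 1/4·1/4 + 1/4·1/2 + 1/4·1/2 = 3/8.
Similarly for Rh via the father's Rh distribution: P(Rh+) = 1.
Independent loci: 3/8 × 1 = 3/8.

3/8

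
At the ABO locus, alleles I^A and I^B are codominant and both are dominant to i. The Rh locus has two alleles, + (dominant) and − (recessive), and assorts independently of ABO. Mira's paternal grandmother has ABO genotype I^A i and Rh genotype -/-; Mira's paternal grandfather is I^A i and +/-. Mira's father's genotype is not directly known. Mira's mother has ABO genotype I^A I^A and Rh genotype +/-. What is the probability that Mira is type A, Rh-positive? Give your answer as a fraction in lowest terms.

Mira's father's ABO genotype from I^A i × I^A i: 1/4 I^A I^A, 1/2 I^A i, 1/4 i i.
Crossing each possibility with the mother I^A I^A and summing P(type A): 1/4·1 + 1/2·1 + 1/4·1 = 1.
Similarly for Rh via the father's Rh distribution: P(Rh+) = 5/8.
Independent loci: 1 × 5/8 = 5/8.

5/8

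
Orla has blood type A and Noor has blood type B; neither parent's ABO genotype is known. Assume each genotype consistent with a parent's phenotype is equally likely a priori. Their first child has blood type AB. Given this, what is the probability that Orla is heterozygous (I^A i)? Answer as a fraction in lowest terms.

1/3

Possible genotypes: Orla ∈ {I^A I^A, I^A i}; Noor ∈ {I^B I^B, I^B i}.
Weight each parental genotype pair by prior × P(type-AB child):
  I^A I^A × I^B I^B: posterior weight 4/9.
  I^A I^A × I^B i: posterior weight 2/9.
  I^A i × I^B I^B: posterior weight 2/9.
  I^A i × I^B i: posterior weight 1/9.
Sum the posterior weight over pairs where Orla is I^A i: 1/3.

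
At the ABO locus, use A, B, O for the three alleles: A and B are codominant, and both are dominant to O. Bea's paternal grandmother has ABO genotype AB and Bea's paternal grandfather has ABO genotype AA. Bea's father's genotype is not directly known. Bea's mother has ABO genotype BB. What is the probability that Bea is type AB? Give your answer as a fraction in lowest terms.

Bea's father's ABO genotype from AB × AA: 1/2 AA, 1/2 AB.
Crossing each possibility with the mother BB and summing P(type AB): 1/2·1 + 1/2·1/2 = 3/4.

3/4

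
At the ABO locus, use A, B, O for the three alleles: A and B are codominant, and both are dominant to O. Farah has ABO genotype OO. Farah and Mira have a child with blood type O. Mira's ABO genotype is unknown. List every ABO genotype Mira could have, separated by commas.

AO, BO, OO

For each candidate genotype of Mira, check whether crossing it with OO can produce every observed child phenotype.
  AA → possible child types {A} ✗
  AB → possible child types {A, B} ✗
  AO → possible child types {O, A} ✓
  BB → possible child types {B} ✗
  BO → possible child types {O, B} ✓
  OO → possible child types {O} ✓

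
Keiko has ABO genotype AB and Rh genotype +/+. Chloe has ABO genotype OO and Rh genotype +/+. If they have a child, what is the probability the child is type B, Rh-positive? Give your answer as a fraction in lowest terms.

ABO cross AB × OO → offspring phenotypes: 1/2 A, 1/2 B.
Rh cross +/+ × +/+ → 1 Rh+.
Independent loci: P(type B, Rh-positive) = 1/2 × 1 = 1/2.

1/2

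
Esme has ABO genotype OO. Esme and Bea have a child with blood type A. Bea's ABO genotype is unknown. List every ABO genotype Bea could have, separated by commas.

For each candidate genotype of Bea, check whether crossing it with OO can produce every observed child phenotype.
  AA → possible child types {A} ✓
  AB → possible child types {A, B} ✓
  AO → possible child types {O, A} ✓
  BB → possible child types {B} ✗
  BO → possible child types {O, B} ✗
  OO → possible child types {O} ✗

AA, AB, AO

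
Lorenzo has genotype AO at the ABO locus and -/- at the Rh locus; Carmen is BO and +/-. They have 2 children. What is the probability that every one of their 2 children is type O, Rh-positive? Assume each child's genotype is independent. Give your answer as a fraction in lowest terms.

ABO cross AO × BO → 1/4 O, 1/4 A, 1/4 B, 1/4 AB.
Rh cross -/- × +/- → 1/2 Rh+, 1/2 Rh-; so P(type O, Rh-positive) = 1/4 × 1/2 = 1/8 per child.
All 2 independent: (1/8)^2 = 1/64.

1/64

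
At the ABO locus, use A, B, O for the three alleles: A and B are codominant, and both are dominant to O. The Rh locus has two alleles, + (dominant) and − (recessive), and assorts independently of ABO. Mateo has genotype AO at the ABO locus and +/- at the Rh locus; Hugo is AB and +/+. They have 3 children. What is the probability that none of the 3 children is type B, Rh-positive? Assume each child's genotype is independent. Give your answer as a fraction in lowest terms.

ABO cross AO × AB → 1/2 A, 1/4 B, 1/4 AB.
Rh cross +/- × +/+ → 1 Rh+; so P(type B, Rh-positive) = 1/4 × 1 = 1/4 per child.
P(not type B, Rh-positive) = 3/4 for one child; (3/4)^3 = 27/64.

27/64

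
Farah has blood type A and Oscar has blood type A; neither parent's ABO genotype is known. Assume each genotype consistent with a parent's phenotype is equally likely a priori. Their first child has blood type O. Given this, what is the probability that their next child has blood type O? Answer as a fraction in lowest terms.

Possible genotypes: Farah ∈ {I^A I^A, I^A i}; Oscar ∈ {I^A I^A, I^A i}.
Weight each parental genotype pair by prior × P(type-O child):
  I^A i × I^A i: posterior weight 1; P(next child type O) = 1/4.
Weighted sum = 1/4.

1/4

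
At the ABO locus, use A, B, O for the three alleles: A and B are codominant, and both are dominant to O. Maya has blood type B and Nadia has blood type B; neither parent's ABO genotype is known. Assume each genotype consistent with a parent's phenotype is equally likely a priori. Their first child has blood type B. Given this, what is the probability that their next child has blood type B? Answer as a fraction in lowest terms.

19/20

Possible genotypes: Maya ∈ {BB, BO}; Nadia ∈ {BB, BO}.
Weight each parental genotype pair by prior × P(type-B child):
  BB × BB: posterior weight 4/15; P(next child type B) = 1.
  BB × BO: posterior weight 4/15; P(next child type B) = 1.
  BO × BB: posterior weight 4/15; P(next child type B) = 1.
  BO × BO: posterior weight 1/5; P(next child type B) = 3/4.
Weighted sum = 19/20.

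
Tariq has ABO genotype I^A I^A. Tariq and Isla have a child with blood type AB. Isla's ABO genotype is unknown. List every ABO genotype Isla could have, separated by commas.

For each candidate genotype of Isla, check whether crossing it with I^A I^A can produce every observed child phenotype.
  I^A I^A → possible child types {A} ✗
  I^A I^B → possible child types {A, AB} ✓
  I^A i → possible child types {A} ✗
  I^B I^B → possible child types {AB} ✓
  I^B i → possible child types {A, AB} ✓
  i i → possible child types {A} ✗

I^A I^B, I^B I^B, I^B i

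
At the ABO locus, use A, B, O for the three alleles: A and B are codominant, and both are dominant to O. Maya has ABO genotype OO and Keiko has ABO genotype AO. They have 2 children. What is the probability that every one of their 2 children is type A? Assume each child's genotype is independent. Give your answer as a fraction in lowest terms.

ABO cross OO × AO → 1/2 O, 1/2 A.
So P(type A) = 1/2 per child.
All 2 independent: (1/2)^2 = 1/4.

1/4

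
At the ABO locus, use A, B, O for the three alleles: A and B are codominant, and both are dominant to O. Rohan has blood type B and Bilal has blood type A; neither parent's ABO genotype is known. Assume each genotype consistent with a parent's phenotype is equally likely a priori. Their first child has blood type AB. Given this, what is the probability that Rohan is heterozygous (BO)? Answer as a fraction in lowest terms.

1/3

Possible genotypes: Rohan ∈ {BB, BO}; Bilal ∈ {AA, AO}.
Weight each parental genotype pair by prior × P(type-AB child):
  BB × AA: posterior weight 4/9.
  BB × AO: posterior weight 2/9.
  BO × AA: posterior weight 2/9.
  BO × AO: posterior weight 1/9.
Sum the posterior weight over pairs where Rohan is BO: 1/3.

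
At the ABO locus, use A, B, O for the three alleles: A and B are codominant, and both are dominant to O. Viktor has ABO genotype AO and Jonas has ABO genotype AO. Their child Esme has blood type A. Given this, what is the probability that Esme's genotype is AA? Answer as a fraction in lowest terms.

Cross AO × AO → 1/4 AA, 1/2 AO, 1/4 OO.
Type-A genotypes among offspring: AA (1/4), AO (1/2); total 3/4.
P(AA | type A) = (1/4) / (3/4) = 1/3.

1/3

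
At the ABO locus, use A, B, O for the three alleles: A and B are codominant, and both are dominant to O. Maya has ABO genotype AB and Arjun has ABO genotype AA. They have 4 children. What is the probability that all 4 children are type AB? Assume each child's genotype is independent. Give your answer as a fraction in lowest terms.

1/16

ABO cross AB × AA → 1/2 A, 1/2 AB.
So P(type AB) = 1/2 per child.
All 4 independent: (1/2)^4 = 1/16.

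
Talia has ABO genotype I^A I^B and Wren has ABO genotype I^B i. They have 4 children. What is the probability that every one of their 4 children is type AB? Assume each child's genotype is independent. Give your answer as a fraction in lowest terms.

ABO cross I^A I^B × I^B i → 1/4 A, 1/2 B, 1/4 AB.
So P(type AB) = 1/4 per child.
All 4 independent: (1/4)^4 = 1/256.

1/256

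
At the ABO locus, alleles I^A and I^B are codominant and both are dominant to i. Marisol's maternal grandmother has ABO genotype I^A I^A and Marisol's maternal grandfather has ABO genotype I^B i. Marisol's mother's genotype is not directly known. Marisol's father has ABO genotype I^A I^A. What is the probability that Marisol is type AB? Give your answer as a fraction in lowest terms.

1/4

Marisol's mother's ABO genotype from I^A I^A × I^B i: 1/2 I^A I^B, 1/2 I^A i.
Crossing each possibility with the father I^A I^A and summing P(type AB): 1/2·1/2 + 1/2·0 = 1/4.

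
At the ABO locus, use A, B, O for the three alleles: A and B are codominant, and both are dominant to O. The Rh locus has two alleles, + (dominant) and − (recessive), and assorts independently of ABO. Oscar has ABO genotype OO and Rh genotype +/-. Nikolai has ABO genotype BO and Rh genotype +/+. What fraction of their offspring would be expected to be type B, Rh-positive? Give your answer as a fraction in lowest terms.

ABO cross OO × BO → offspring phenotypes: 1/2 O, 1/2 B.
Rh cross +/- × +/+ → 1 Rh+.
Independent loci: P(type B, Rh-positive) = 1/2 × 1 = 1/2.

1/2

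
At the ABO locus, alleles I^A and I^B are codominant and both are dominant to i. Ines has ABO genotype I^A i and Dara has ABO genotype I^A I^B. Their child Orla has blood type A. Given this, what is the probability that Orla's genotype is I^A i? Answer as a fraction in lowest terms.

Cross I^A i × I^A I^B → 1/4 I^A I^A, 1/4 I^A I^B, 1/4 I^A i, 1/4 I^B i.
Type-A genotypes among offspring: I^A I^A (1/4), I^A i (1/4); total 1/2.
P(I^A i | type A) = (1/4) / (1/2) = 1/2.

1/2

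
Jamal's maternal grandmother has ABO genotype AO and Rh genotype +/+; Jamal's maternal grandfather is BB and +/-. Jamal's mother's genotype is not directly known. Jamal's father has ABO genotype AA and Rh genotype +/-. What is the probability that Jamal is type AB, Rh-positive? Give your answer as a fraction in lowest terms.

Jamal's mother's ABO genotype from AO × BB: 1/2 AB, 1/2 BO.
Crossing each possibility with the father AA and summing P(type AB): 1/2·1/2 + 1/2·1/2 = 1/2.
Similarly for Rh via the mother's Rh distribution: P(Rh+) = 7/8.
Independent loci: 1/2 × 7/8 = 7/16.

7/16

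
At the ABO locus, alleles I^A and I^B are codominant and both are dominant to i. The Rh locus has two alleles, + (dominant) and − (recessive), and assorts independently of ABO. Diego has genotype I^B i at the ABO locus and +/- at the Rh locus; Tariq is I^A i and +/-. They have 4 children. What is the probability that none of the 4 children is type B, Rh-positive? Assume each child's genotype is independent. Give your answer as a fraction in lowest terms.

28561/65536

ABO cross I^B i × I^A i → 1/4 O, 1/4 A, 1/4 B, 1/4 AB.
Rh cross +/- × +/- → 3/4 Rh+, 1/4 Rh-; so P(type B, Rh-positive) = 1/4 × 3/4 = 3/16 per child.
P(not type B, Rh-positive) = 13/16 for one child; (13/16)^4 = 28561/65536.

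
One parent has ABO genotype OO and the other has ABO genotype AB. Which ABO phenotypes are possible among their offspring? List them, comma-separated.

Gametes from OO × AB give offspring ABO genotypes AO, BO, i.e. phenotypes A, B.

A, B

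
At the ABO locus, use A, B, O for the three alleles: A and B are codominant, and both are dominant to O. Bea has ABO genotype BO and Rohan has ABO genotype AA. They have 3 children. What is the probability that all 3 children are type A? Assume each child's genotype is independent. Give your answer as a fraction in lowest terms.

1/8

ABO cross BO × AA → 1/2 A, 1/2 AB.
So P(type A) = 1/2 per child.
All 3 independent: (1/2)^3 = 1/8.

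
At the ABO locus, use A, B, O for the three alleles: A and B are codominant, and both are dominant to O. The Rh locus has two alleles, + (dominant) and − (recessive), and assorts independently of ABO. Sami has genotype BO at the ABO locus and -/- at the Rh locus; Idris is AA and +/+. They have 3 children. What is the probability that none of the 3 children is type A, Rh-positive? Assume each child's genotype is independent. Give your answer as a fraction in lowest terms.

ABO cross BO × AA → 1/2 A, 1/2 AB.
Rh cross -/- × +/+ → 1 Rh+; so P(type A, Rh-positive) = 1/2 × 1 = 1/2 per child.
P(not type A, Rh-positive) = 1/2 for one child; (1/2)^3 = 1/8.

1/8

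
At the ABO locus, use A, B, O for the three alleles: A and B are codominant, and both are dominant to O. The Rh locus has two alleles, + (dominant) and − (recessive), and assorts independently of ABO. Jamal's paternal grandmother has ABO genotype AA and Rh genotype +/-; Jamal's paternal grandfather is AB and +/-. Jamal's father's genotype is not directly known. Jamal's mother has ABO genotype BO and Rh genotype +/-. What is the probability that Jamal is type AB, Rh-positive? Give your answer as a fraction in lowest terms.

9/32

Jamal's father's ABO genotype from AA × AB: 1/2 AA, 1/2 AB.
Crossing each possibility with the mother BO and summing P(type AB): 1/2·1/2 + 1/2·1/4 = 3/8.
Similarly for Rh via the father's Rh distribution: P(Rh+) = 3/4.
Independent loci: 3/8 × 3/4 = 9/32.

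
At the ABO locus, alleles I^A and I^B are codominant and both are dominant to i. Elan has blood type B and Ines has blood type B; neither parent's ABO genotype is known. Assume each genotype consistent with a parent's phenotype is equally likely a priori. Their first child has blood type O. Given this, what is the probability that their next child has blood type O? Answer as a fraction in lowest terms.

1/4

Possible genotypes: Elan ∈ {I^B I^B, I^B i}; Ines ∈ {I^B I^B, I^B i}.
Weight each parental genotype pair by prior × P(type-O child):
  I^B i × I^B i: posterior weight 1; P(next child type O) = 1/4.
Weighted sum = 1/4.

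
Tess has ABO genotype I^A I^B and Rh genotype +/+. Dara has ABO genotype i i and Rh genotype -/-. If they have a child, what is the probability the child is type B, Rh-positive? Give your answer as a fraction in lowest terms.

ABO cross I^A I^B × i i → offspring phenotypes: 1/2 A, 1/2 B.
Rh cross +/+ × -/- → 1 Rh+.
Independent loci: P(type B, Rh-positive) = 1/2 × 1 = 1/2.

1/2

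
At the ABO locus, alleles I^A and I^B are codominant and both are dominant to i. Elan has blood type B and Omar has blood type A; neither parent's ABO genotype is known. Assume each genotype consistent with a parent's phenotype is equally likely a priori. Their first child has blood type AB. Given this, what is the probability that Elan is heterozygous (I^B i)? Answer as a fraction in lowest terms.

1/3

Possible genotypes: Elan ∈ {I^B I^B, I^B i}; Omar ∈ {I^A I^A, I^A i}.
Weight each parental genotype pair by prior × P(type-AB child):
  I^B I^B × I^A I^A: posterior weight 4/9.
  I^B I^B × I^A i: posterior weight 2/9.
  I^B i × I^A I^A: posterior weight 2/9.
  I^B i × I^A i: posterior weight 1/9.
Sum the posterior weight over pairs where Elan is I^B i: 1/3.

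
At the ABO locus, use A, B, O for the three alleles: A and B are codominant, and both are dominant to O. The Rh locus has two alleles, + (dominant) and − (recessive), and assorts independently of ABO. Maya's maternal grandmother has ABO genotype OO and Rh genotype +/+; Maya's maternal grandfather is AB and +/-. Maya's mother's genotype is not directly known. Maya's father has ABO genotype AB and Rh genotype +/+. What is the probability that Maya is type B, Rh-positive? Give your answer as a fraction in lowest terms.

3/8

Maya's mother's ABO genotype from OO × AB: 1/2 AO, 1/2 BO.
Crossing each possibility with the father AB and summing P(type B): 1/2·1/4 + 1/2·1/2 = 3/8.
Similarly for Rh via the mother's Rh distribution: P(Rh+) = 1.
Independent loci: 3/8 × 1 = 3/8.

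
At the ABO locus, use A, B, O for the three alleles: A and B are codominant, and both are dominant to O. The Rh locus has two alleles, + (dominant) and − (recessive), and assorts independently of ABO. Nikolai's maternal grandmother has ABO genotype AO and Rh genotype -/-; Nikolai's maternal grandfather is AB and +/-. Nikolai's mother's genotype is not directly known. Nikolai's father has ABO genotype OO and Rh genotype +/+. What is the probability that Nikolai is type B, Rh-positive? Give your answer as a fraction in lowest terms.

1/4

Nikolai's mother's ABO genotype from AO × AB: 1/4 AA, 1/4 AB, 1/4 AO, 1/4 BO.
Crossing each possibility with the father OO and summing P(type B): 1/4·0 + 1/4·1/2 + 1/4·0 + 1/4·1/2 = 1/4.
Similarly for Rh via the mother's Rh distribution: P(Rh+) = 1.
Independent loci: 1/4 × 1 = 1/4.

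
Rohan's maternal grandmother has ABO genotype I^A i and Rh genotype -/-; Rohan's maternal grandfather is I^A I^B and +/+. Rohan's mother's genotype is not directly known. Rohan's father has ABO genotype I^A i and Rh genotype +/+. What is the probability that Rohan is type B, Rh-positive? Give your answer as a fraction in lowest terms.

1/8

Rohan's mother's ABO genotype from I^A i × I^A I^B: 1/4 I^A I^A, 1/4 I^A I^B, 1/4 I^A i, 1/4 I^B i.
Crossing each possibility with the father I^A i and summing P(type B): 1/4·0 + 1/4·1/4 + 1/4·0 + 1/4·1/4 = 1/8.
Similarly for Rh via the mother's Rh distribution: P(Rh+) = 1.
Independent loci: 1/8 × 1 = 1/8.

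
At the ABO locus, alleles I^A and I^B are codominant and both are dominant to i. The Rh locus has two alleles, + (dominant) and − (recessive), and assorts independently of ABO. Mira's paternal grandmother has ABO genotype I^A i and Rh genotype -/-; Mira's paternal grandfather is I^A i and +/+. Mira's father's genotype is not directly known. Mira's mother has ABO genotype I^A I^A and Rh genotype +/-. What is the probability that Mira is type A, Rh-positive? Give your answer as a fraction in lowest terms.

Mira's father's ABO genotype from I^A i × I^A i: 1/4 I^A I^A, 1/2 I^A i, 1/4 i i.
Crossing each possibility with the mother I^A I^A and summing P(type A): 1/4·1 + 1/2·1 + 1/4·1 = 1.
Similarly for Rh via the father's Rh distribution: P(Rh+) = 3/4.
Independent loci: 1 × 3/4 = 3/4.

3/4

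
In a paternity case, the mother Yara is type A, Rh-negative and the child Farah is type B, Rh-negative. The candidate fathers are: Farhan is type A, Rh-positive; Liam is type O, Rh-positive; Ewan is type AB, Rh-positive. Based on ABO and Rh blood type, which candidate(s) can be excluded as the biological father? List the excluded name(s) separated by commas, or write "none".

Farhan, Liam

A candidate is excluded only if no genotype consistent with his phenotype could produce a type B, Rh-negative child with a type A, Rh-negative mother.
Farhan (type A, Rh+): no genotype consistent with that phenotype can produce a type-B Rh- child with a type-A mother.
Liam (type O, Rh+): no genotype consistent with that phenotype can produce a type-B Rh- child with a type-A mother.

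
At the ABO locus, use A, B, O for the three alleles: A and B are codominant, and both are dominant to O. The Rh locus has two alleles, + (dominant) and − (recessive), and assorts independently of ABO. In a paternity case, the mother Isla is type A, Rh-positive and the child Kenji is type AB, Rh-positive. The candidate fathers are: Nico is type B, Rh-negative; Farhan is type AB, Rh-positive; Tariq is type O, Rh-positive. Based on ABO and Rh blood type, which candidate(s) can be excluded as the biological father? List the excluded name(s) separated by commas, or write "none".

A candidate is excluded only if no genotype consistent with his phenotype could produce a type AB, Rh-positive child with a type A, Rh-positive mother.
Tariq (type O, Rh+): no genotype consistent with that phenotype can produce a type-AB Rh+ child with a type-A mother.

Tariq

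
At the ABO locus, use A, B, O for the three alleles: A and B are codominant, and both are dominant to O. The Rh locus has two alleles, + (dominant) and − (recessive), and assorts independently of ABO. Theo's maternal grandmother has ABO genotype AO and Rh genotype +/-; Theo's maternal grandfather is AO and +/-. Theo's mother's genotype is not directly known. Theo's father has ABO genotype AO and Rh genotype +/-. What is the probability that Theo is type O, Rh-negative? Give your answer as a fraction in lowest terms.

1/16

Theo's mother's ABO genotype from AO × AO: 1/4 AA, 1/2 AO, 1/4 OO.
Crossing each possibility with the father AO and summing P(type O): 1/4·0 + 1/2·1/4 + 1/4·1/2 = 1/4.
Similarly for Rh via the mother's Rh distribution: P(Rh-) = 1/4.
Independent loci: 1/4 × 1/4 = 1/16.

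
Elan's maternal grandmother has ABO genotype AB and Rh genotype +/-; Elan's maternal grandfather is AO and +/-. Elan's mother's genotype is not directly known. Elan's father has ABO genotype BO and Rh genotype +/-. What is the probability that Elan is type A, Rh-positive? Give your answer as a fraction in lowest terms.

Elan's mother's ABO genotype from AB × AO: 1/4 AA, 1/4 AB, 1/4 AO, 1/4 BO.
Crossing each possibility with the father BO and summing P(type A): 1/4·1/2 + 1/4·1/4 + 1/4·1/4 + 1/4·0 = 1/4.
Similarly for Rh via the mother's Rh distribution: P(Rh+) = 3/4.
Independent loci: 1/4 × 3/4 = 3/16.

3/16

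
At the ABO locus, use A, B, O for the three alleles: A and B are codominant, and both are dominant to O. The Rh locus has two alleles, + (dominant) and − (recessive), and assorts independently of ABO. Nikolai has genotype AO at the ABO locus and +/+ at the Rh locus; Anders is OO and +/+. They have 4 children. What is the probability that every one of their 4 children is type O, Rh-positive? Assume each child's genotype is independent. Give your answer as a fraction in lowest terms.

ABO cross AO × OO → 1/2 O, 1/2 A.
Rh cross +/+ × +/+ → 1 Rh+; so P(type O, Rh-positive) = 1/2 × 1 = 1/2 per child.
All 4 independent: (1/2)^4 = 1/16.

1/16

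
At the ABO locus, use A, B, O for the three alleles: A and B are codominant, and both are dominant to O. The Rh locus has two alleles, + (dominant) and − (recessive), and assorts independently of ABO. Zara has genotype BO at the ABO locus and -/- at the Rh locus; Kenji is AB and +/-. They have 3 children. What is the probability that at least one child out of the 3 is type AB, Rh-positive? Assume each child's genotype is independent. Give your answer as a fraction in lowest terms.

169/512

ABO cross BO × AB → 1/4 A, 1/2 B, 1/4 AB.
Rh cross -/- × +/- → 1/2 Rh+, 1/2 Rh-; so P(type AB, Rh-positive) = 1/4 × 1/2 = 1/8 per child.
P(none) = (7/8)^3 = 343/512; P(at least one) = 1 − 343/512 = 169/512.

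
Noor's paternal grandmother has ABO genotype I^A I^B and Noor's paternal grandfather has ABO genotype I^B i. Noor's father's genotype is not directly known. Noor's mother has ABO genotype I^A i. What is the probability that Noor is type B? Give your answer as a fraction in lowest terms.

Noor's father's ABO genotype from I^A I^B × I^B i: 1/4 I^A I^B, 1/4 I^A i, 1/4 I^B I^B, 1/4 I^B i.
Crossing each possibility with the mother I^A i and summing P(type B): 1/4·1/4 + 1/4·0 + 1/4·1/2 + 1/4·1/4 = 1/4.

1/4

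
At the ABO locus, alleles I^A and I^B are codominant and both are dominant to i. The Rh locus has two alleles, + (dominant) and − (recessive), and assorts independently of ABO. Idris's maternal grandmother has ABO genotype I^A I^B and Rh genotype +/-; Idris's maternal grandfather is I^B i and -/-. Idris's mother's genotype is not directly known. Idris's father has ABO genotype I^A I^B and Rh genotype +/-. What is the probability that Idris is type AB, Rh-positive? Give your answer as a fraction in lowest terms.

Idris's mother's ABO genotype from I^A I^B × I^B i: 1/4 I^A I^B, 1/4 I^A i, 1/4 I^B I^B, 1/4 I^B i.
Crossing each possibility with the father I^A I^B and summing P(type AB): 1/4·1/2 + 1/4·1/4 + 1/4·1/2 + 1/4·1/4 = 3/8.
Similarly for Rh via the mother's Rh distribution: P(Rh+) = 5/8.
Independent loci: 3/8 × 5/8 = 15/64.

15/64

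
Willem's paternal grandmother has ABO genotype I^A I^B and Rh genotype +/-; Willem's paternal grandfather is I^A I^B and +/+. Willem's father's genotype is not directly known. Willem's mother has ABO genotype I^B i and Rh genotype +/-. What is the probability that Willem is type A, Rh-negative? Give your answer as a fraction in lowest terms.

Willem's father's ABO genotype from I^A I^B × I^A I^B: 1/4 I^A I^A, 1/2 I^A I^B, 1/4 I^B I^B.
Crossing each possibility with the mother I^B i and summing P(type A): 1/4·1/2 + 1/2·1/4 + 1/4·0 = 1/4.
Similarly for Rh via the father's Rh distribution: P(Rh-) = 1/8.
Independent loci: 1/4 × 1/8 = 1/32.

1/32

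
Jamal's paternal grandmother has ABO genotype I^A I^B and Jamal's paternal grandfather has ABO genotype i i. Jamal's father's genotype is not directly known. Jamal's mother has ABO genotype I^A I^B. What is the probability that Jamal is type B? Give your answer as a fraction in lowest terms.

3/8

Jamal's father's ABO genotype from I^A I^B × i i: 1/2 I^A i, 1/2 I^B i.
Crossing each possibility with the mother I^A I^B and summing P(type B): 1/2·1/4 + 1/2·1/2 = 3/8.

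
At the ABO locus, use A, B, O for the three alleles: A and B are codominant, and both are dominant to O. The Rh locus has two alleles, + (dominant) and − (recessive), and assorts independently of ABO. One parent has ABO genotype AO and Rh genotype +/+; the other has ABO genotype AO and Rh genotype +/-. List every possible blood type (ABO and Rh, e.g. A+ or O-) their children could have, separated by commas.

O+, A+

Gametes from AO × AO give offspring ABO genotypes AA, AO, OO, i.e. phenotypes O, A.
Rh cross +/+ × +/- → phenotypes Rh+.
Combining independently: O+, A+.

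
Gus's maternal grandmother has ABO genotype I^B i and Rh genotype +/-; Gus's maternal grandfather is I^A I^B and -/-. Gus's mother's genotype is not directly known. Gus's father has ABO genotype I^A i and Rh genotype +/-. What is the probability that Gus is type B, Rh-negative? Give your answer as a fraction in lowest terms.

Gus's mother's ABO genotype from I^B i × I^A I^B: 1/4 I^A I^B, 1/4 I^A i, 1/4 I^B I^B, 1/4 I^B i.
Crossing each possibility with the father I^A i and summing P(type B): 1/4·1/4 + 1/4·0 + 1/4·1/2 + 1/4·1/4 = 1/4.
Similarly for Rh via the mother's Rh distribution: P(Rh-) = 3/8.
Independent loci: 1/4 × 3/8 = 3/32.

3/32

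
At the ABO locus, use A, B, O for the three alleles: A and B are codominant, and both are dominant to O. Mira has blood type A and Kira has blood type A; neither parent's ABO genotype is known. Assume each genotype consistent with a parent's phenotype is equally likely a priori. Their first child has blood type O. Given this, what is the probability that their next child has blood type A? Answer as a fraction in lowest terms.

Possible genotypes: Mira ∈ {AA, AO}; Kira ∈ {AA, AO}.
Weight each parental genotype pair by prior × P(type-O child):
  AO × AO: posterior weight 1; P(next child type A) = 3/4.
Weighted sum = 3/4.

3/4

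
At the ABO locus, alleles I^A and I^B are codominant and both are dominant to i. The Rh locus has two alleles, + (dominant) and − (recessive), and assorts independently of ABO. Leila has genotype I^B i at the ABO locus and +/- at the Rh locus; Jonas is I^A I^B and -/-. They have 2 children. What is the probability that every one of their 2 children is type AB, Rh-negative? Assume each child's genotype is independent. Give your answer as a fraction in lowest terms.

ABO cross I^B i × I^A I^B → 1/4 A, 1/2 B, 1/4 AB.
Rh cross +/- × -/- → 1/2 Rh+, 1/2 Rh-; so P(type AB, Rh-negative) = 1/4 × 1/2 = 1/8 per child.
All 2 independent: (1/8)^2 = 1/64.

1/64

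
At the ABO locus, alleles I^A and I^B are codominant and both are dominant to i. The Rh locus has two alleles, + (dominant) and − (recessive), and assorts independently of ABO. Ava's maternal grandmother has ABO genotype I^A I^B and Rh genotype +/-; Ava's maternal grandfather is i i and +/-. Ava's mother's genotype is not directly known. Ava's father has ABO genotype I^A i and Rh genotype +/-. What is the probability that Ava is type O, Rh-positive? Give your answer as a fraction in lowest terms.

Ava's mother's ABO genotype from I^A I^B × i i: 1/2 I^A i, 1/2 I^B i.
Crossing each possibility with the father I^A i and summing P(type O): 1/2·1/4 + 1/2·1/4 = 1/4.
Similarly for Rh via the mother's Rh distribution: P(Rh+) = 3/4.
Independent loci: 1/4 × 3/4 = 3/16.

3/16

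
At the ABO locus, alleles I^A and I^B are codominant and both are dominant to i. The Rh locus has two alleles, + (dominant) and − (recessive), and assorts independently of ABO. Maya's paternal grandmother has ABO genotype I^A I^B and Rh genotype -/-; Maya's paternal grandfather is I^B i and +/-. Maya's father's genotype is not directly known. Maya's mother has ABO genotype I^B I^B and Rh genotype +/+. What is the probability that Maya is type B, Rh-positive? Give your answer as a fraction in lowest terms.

Maya's father's ABO genotype from I^A I^B × I^B i: 1/4 I^A I^B, 1/4 I^A i, 1/4 I^B I^B, 1/4 I^B i.
Crossing each possibility with the mother I^B I^B and summing P(type B): 1/4·1/2 + 1/4·1/2 + 1/4·1 + 1/4·1 = 3/4.
Similarly for Rh via the father's Rh distribution: P(Rh+) = 1.
Independent loci: 3/4 × 1 = 3/4.

3/4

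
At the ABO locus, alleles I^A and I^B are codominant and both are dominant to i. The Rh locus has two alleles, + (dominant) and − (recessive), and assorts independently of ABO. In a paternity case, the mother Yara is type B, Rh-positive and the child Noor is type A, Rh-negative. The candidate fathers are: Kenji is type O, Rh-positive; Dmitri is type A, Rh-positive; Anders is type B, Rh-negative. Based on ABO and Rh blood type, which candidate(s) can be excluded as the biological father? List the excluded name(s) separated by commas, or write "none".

A candidate is excluded only if no genotype consistent with his phenotype could produce a type A, Rh-negative child with a type B, Rh-positive mother.
Kenji (type O, Rh+): no genotype consistent with that phenotype can produce a type-A Rh- child with a type-B mother.
Anders (type B, Rh-): no genotype consistent with that phenotype can produce a type-A Rh- child with a type-B mother.

Kenji, Anders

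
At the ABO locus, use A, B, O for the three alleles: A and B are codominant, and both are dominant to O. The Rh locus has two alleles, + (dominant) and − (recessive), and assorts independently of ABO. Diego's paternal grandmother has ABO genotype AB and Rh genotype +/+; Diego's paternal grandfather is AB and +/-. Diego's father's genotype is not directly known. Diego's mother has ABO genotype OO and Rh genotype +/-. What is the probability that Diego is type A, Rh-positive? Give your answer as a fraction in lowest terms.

7/16

Diego's father's ABO genotype from AB × AB: 1/4 AA, 1/2 AB, 1/4 BB.
Crossing each possibility with the mother OO and summing P(type A): 1/4·1 + 1/2·1/2 + 1/4·0 = 1/2.
Similarly for Rh via the father's Rh distribution: P(Rh+) = 7/8.
Independent loci: 1/2 × 7/8 = 7/16.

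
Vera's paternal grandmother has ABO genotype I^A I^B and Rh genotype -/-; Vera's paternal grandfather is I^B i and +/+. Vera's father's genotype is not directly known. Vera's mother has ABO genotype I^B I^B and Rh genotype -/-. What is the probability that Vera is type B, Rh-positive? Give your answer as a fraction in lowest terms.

Vera's father's ABO genotype from I^A I^B × I^B i: 1/4 I^A I^B, 1/4 I^A i, 1/4 I^B I^B, 1/4 I^B i.
Crossing each possibility with the mother I^B I^B and summing P(type B): 1/4·1/2 + 1/4·1/2 + 1/4·1 + 1/4·1 = 3/4.
Similarly for Rh via the father's Rh distribution: P(Rh+) = 1/2.
Independent loci: 3/4 × 1/2 = 3/8.

3/8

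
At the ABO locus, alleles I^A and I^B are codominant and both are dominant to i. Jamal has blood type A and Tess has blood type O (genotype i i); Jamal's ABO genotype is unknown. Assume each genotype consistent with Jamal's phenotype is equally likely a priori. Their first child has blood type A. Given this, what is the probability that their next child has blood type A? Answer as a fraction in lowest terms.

Possible genotypes: Jamal ∈ {I^A I^A, I^A i}; Tess ∈ {i i}.
Weight each parental genotype pair by prior × P(type-A child):
  I^A I^A × i i: posterior weight 2/3; P(next child type A) = 1.
  I^A i × i i: posterior weight 1/3; P(next child type A) = 1/2.
Weighted sum = 5/6.

5/6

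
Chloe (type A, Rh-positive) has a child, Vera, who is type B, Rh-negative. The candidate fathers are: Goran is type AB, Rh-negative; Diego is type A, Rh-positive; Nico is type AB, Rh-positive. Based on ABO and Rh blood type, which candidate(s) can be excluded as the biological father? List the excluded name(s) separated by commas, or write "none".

Diego

A candidate is excluded only if no genotype consistent with his phenotype could produce a type B, Rh-negative child with a type A, Rh-positive mother.
Diego (type A, Rh+): no genotype consistent with that phenotype can produce a type-B Rh- child with a type-A mother.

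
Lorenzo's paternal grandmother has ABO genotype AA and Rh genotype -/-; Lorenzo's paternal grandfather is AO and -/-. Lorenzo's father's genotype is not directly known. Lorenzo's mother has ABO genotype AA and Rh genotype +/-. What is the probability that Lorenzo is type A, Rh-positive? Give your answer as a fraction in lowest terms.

Lorenzo's father's ABO genotype from AA × AO: 1/2 AA, 1/2 AO.
Crossing each possibility with the mother AA and summing P(type A): 1/2·1 + 1/2·1 = 1.
Similarly for Rh via the father's Rh distribution: P(Rh+) = 1/2.
Independent loci: 1 × 1/2 = 1/2.

1/2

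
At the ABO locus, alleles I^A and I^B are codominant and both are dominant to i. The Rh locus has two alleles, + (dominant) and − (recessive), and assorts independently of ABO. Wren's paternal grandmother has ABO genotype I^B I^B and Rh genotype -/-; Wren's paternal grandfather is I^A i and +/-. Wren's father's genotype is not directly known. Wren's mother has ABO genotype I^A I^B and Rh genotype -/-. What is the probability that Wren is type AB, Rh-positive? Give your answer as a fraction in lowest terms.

Wren's father's ABO genotype from I^B I^B × I^A i: 1/2 I^A I^B, 1/2 I^B i.
Crossing each possibility with the mother I^A I^B and summing P(type AB): 1/2·1/2 + 1/2·1/4 = 3/8.
Similarly for Rh via the father's Rh distribution: P(Rh+) = 1/4.
Independent loci: 3/8 × 1/4 = 3/32.

3/32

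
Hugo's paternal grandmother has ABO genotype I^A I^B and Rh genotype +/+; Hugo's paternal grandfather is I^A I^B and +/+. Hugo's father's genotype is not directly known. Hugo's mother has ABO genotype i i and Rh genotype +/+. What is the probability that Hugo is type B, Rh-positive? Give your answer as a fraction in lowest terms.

1/2

Hugo's father's ABO genotype from I^A I^B × I^A I^B: 1/4 I^A I^A, 1/2 I^A I^B, 1/4 I^B I^B.
Crossing each possibility with the mother i i and summing P(type B): 1/4·0 + 1/2·1/2 + 1/4·1 = 1/2.
Similarly for Rh via the father's Rh distribution: P(Rh+) = 1.
Independent loci: 1/2 × 1 = 1/2.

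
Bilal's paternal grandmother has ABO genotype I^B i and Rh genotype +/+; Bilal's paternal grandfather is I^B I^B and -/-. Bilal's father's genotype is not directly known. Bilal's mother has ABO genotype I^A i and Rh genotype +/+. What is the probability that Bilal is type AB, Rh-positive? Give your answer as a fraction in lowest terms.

3/8

Bilal's father's ABO genotype from I^B i × I^B I^B: 1/2 I^B I^B, 1/2 I^B i.
Crossing each possibility with the mother I^A i and summing P(type AB): 1/2·1/2 + 1/2·1/4 = 3/8.
Similarly for Rh via the father's Rh distribution: P(Rh+) = 1.
Independent loci: 3/8 × 1 = 3/8.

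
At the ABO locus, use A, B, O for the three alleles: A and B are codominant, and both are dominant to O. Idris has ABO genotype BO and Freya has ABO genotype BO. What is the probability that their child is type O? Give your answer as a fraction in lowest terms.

ABO cross BO × BO → offspring phenotypes: 1/4 O, 3/4 B.
So P(type O) = 1/4.

1/4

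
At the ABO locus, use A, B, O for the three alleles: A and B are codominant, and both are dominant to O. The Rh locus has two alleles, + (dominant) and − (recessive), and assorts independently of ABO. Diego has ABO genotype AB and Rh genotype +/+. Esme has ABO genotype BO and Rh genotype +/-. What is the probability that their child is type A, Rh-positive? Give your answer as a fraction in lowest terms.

ABO cross AB × BO → offspring phenotypes: 1/4 A, 1/2 B, 1/4 AB.
Rh cross +/+ × +/- → 1 Rh+.
Independent loci: P(type A, Rh-positive) = 1/4 × 1 = 1/4.

1/4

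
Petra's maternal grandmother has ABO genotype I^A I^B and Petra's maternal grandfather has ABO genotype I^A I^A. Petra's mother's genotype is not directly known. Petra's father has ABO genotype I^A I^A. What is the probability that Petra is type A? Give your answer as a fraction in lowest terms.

Petra's mother's ABO genotype from I^A I^B × I^A I^A: 1/2 I^A I^A, 1/2 I^A I^B.
Crossing each possibility with the father I^A I^A and summing P(type A): 1/2·1 + 1/2·1/2 = 3/4.

3/4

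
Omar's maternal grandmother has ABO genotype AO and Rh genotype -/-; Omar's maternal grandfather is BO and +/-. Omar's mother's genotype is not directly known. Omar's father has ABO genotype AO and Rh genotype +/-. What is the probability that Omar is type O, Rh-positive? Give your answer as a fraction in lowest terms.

5/32

Omar's mother's ABO genotype from AO × BO: 1/4 AB, 1/4 AO, 1/4 BO, 1/4 OO.
Crossing each possibility with the father AO and summing P(type O): 1/4·0 + 1/4·1/4 + 1/4·1/4 + 1/4·1/2 = 1/4.
Similarly for Rh via the mother's Rh distribution: P(Rh+) = 5/8.
Independent loci: 1/4 × 5/8 = 5/32.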